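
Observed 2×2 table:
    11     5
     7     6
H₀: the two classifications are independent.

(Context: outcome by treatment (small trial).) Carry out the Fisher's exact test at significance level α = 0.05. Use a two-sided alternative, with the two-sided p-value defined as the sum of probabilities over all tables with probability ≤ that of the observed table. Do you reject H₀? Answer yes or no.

reject H₀: no

Margins: r₁=16, r₂=13, c₁=18, c₂=11, n=29
p_obs = C(16,11)·C(13,7)/C(29,18); sum pmf over tables with pmf ≤ p_obs
p-value (two-sided) = 0.46568
At α=0.05: p ≥ α → fail to reject H₀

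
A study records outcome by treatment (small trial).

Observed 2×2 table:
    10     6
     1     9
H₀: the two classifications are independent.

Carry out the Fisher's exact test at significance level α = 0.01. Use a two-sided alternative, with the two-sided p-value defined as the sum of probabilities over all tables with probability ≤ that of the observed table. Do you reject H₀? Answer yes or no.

reject H₀: no

Margins: r₁=16, r₂=10, c₁=11, c₂=15, n=26
p_obs = C(16,10)·C(10,1)/C(26,11); sum pmf over tables with pmf ≤ p_obs
p-value (two-sided) = 0.01435
At α=0.01: p ≥ α → fail to reject H₀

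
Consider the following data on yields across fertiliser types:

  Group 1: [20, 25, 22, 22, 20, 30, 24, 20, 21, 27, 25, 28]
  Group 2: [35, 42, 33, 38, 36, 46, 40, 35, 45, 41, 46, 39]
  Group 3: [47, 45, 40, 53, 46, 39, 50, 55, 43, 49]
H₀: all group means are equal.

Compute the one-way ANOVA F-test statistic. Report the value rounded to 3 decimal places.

Group means [23.67, 39.67, 46.70], grand mean 36.088
SSB = Σnᵢ(x̄ᵢ−x̄)² = 3131.302; SSW = ΣΣ(x−x̄ᵢ)² = 593.433
MSB = 3131.302/2 = 1565.6510; MSW = 593.433/31 = 19.1430
F = MSB/MSW = 81.7871
df = (2, 31)

test statistic = 81.787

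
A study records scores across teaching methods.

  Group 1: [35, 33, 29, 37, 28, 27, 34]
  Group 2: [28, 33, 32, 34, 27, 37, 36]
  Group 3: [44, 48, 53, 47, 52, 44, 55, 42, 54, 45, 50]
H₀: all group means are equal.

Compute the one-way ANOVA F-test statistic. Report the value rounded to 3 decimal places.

Group means [31.86, 32.43, 48.55], grand mean 39.360
SSB = Σnᵢ(x̄ᵢ−x̄)² = 1658.461; SSW = ΣΣ(x−x̄ᵢ)² = 379.299
MSB = 1658.461/2 = 829.2306; MSW = 379.299/22 = 17.2409
F = MSB/MSW = 48.0969
df = (2, 22)

test statistic = 48.097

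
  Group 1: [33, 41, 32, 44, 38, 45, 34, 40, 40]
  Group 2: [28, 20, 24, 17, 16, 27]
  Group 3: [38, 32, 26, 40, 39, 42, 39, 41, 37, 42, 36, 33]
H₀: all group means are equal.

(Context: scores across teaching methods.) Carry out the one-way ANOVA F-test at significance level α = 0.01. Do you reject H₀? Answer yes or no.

reject H₀: yes

Group means [38.56, 22.00, 37.08], grand mean 34.222
SSB = Σnᵢ(x̄ᵢ−x̄)² = 1163.528; SSW = ΣΣ(x−x̄ᵢ)² = 553.139
MSB = 1163.528/2 = 581.7639; MSW = 553.139/24 = 23.0475
F = MSB/MSW = 25.2420
df = (2, 24)
p-value (upper-tail) = 0.00000
At α=0.01: p < α → reject H₀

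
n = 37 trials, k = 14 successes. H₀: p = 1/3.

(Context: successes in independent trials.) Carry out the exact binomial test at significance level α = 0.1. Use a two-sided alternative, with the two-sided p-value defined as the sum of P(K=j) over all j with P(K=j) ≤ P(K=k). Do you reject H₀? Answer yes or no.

reject H₀: no

Exact binomial: n=37, k=14, p₀=1/3=0.3333
P(X=j) = C(n,j)·p₀^j·(1−p₀)^(n−j); p = Σ P(X=j) over j with P(X=j) ≤ P(X=14)
p-value (two-sided) = 0.60180
At α=0.1: p ≥ α → fail to reject H₀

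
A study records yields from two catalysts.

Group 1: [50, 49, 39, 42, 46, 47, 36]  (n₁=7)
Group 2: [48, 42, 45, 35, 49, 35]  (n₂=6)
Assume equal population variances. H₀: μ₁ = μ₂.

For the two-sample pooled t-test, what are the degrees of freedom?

df = n₁ + n₂ − 2 = 7 + 6 − 2 = 11

degrees of freedom = 11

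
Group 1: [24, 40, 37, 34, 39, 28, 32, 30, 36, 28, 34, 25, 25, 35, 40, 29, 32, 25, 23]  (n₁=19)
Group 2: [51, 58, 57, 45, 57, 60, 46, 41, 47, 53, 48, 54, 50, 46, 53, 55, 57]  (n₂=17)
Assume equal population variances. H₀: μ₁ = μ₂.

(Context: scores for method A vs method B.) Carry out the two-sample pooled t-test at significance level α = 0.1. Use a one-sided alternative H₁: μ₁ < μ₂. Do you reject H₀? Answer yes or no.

reject H₀: yes

x̄₁=31.368, s₁=5.600, n₁=19
x̄₂=51.647, s₂=5.454, n₂=17
s_p² = [18·5.600² + 16·5.454²]/34 = 30.5972
SE = √(s_p²·(1/19+1/17)) = 1.8467
t = (31.368−51.647)/1.8467 = -10.9812
df = 34
p-value (one-sided, H₁ less) = 0.00000
At α=0.1: p < α → reject H₀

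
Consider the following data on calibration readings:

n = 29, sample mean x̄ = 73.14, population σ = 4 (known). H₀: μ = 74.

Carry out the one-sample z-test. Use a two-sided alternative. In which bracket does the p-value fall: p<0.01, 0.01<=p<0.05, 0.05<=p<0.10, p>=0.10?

p-value bracket: p>=0.10

SE = σ/√n = 4/√29 = 0.7428
z = (x̄−μ₀)/SE = (73.14−74)/0.7428 = -1.1578
p-value (two-sided) = 0.24694
→ bracket: p>=0.10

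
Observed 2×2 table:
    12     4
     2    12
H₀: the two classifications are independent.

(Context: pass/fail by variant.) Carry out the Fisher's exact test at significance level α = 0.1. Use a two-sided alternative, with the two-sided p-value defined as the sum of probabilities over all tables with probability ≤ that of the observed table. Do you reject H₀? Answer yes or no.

Margins: r₁=16, r₂=14, c₁=14, c₂=16, n=30
p_obs = C(16,12)·C(14,2)/C(30,14); sum pmf over tables with pmf ≤ p_obs
p-value (two-sided) = 0.00127
At α=0.1: p < α → reject H₀

reject H₀: yes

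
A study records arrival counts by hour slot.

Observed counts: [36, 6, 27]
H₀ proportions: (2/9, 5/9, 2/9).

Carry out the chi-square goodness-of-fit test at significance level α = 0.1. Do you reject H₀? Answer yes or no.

reject H₀: yes

n = 69; E_i = n·p_i = [15.33, 38.33, 15.33]
χ² = (36−15.33)²/15.33 + (6−38.33)²/38.33 + (27−15.33)²/15.33 = 64.0043
df = 2
p-value (upper-tail) = 0.00000
At α=0.1: p < α → reject H₀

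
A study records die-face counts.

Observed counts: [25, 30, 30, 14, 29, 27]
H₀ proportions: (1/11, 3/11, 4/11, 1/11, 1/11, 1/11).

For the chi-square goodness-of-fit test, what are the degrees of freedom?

degrees of freedom = 5

df = k − 1 = 6 − 1 = 5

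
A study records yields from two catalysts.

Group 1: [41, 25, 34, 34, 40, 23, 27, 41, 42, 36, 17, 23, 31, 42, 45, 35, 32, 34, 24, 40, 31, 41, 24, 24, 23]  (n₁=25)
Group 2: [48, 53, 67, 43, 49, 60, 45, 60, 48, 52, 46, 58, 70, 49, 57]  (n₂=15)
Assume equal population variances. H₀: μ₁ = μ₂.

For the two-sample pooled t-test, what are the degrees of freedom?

df = n₁ + n₂ − 2 = 25 + 15 − 2 = 38

degrees of freedom = 38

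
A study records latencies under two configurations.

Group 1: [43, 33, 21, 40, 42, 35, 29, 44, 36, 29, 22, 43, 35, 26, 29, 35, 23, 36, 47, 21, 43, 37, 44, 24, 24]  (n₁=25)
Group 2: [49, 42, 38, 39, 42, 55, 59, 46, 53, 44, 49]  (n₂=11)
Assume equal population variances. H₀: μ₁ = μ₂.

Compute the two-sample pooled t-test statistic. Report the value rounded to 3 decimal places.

x̄₁=33.640, s₁=8.346, n₁=25
x̄₂=46.909, s₂=6.760, n₂=11
s_p² = [24·8.346² + 10·6.760²]/34 = 62.6079
SE = √(s_p²·(1/25+1/11)) = 2.8629
t = (33.640−46.909)/2.8629 = -4.6349
df = 34

test statistic = -4.635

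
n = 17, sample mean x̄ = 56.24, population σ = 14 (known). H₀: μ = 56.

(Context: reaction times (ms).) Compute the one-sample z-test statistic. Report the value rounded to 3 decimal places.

test statistic = 0.071

SE = σ/√n = 14/√17 = 3.3955
z = (x̄−μ₀)/SE = (56.24−56)/3.3955 = 0.0707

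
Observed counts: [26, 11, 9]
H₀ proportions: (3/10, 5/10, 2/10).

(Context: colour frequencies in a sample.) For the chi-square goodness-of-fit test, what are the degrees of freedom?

df = k − 1 = 3 − 1 = 2

degrees of freedom = 2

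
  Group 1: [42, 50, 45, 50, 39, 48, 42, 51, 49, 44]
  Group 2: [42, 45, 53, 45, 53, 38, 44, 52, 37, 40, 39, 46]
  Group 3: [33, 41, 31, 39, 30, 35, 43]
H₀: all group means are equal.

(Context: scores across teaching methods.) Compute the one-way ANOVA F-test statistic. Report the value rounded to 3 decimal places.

Group means [46.00, 44.50, 36.00], grand mean 42.966
SSB = Σnᵢ(x̄ᵢ−x̄)² = 459.966; SSW = ΣΣ(x−x̄ᵢ)² = 669.000
MSB = 459.966/2 = 229.9828; MSW = 669.000/26 = 25.7308
F = MSB/MSW = 8.9380
df = (2, 26)

test statistic = 8.938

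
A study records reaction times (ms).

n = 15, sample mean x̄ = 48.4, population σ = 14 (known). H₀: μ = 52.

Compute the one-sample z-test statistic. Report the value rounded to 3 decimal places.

SE = σ/√n = 14/√15 = 3.6148
z = (x̄−μ₀)/SE = (48.4−52)/3.6148 = -0.9959

test statistic = -0.996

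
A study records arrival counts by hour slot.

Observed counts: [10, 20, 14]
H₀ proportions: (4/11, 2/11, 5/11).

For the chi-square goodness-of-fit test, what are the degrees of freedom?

df = k − 1 = 3 − 1 = 2

degrees of freedom = 2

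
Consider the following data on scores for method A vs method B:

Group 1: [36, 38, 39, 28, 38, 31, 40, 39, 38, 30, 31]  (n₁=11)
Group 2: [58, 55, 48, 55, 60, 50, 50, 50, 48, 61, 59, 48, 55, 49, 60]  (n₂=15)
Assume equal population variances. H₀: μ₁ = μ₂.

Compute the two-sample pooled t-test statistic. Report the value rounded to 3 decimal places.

test statistic = -9.849

x̄₁=35.273, s₁=4.361, n₁=11
x̄₂=53.733, s₂=4.964, n₂=15
s_p² = [10·4.361² + 14·4.964²]/24 = 22.2965
SE = √(s_p²·(1/11+1/15)) = 1.8744
t = (35.273−53.733)/1.8744 = -9.8488
df = 24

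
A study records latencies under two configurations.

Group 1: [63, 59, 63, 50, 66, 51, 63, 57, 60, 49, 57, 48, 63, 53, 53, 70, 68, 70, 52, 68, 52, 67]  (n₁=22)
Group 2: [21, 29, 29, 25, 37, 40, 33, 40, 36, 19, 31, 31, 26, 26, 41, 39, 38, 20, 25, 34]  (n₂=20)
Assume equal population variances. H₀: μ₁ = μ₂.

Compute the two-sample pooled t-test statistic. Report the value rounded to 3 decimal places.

test statistic = 12.682

x̄₁=59.182, s₁=7.320, n₁=22
x̄₂=31.000, s₂=7.049, n₂=20
s_p² = [21·7.320² + 19·7.049²]/40 = 51.7318
SE = √(s_p²·(1/22+1/20)) = 2.2222
t = (59.182−31.000)/2.2222 = 12.6821
df = 40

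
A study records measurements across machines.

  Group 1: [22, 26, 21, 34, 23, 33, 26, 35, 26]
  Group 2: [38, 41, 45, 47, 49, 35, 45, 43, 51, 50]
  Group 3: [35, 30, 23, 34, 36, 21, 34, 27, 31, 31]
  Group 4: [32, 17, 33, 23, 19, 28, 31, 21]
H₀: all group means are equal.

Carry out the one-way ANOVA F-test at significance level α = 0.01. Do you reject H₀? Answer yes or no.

Group means [27.33, 44.40, 30.20, 25.50], grand mean 32.324
SSB = Σnᵢ(x̄ᵢ−x̄)² = 2100.108; SSW = ΣΣ(x−x̄ᵢ)² = 984.000
MSB = 2100.108/3 = 700.0360; MSW = 984.000/33 = 29.8182
F = MSB/MSW = 23.4768
df = (3, 33)
p-value (upper-tail) = 0.00000
At α=0.01: p < α → reject H₀

reject H₀: yes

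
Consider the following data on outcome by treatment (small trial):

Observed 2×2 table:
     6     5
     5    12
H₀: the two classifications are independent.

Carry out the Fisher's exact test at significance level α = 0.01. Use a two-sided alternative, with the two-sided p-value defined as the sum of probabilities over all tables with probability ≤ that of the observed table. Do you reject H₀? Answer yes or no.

reject H₀: no

Margins: r₁=11, r₂=17, c₁=11, c₂=17, n=28
p_obs = C(11,6)·C(17,5)/C(28,11); sum pmf over tables with pmf ≤ p_obs
p-value (two-sided) = 0.24809
At α=0.01: p ≥ α → fail to reject H₀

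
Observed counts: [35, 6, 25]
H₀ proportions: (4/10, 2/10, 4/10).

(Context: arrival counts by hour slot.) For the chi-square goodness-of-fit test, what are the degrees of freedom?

degrees of freedom = 2

df = k − 1 = 3 − 1 = 2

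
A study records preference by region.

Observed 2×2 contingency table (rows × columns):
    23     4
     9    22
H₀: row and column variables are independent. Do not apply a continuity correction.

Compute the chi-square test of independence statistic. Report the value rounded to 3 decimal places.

Row totals [27, 31], col totals [32, 26], n=58
χ² = (23−14.90)²/14.90 + (4−12.10)²/12.10 + (9−17.10)²/17.10 + (22−13.90)²/13.90 = 18.3982
df = 1

test statistic = 18.398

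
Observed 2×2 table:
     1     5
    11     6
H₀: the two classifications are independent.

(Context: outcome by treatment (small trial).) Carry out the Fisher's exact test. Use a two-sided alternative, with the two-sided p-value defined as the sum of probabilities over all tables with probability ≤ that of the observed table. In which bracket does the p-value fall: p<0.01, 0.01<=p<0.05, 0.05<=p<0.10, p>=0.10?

p-value bracket: 0.05<=p<0.10

Margins: r₁=6, r₂=17, c₁=12, c₂=11, n=23
p_obs = C(6,1)·C(17,11)/C(23,12); sum pmf over tables with pmf ≤ p_obs
p-value (two-sided) = 0.06865
→ bracket: 0.05<=p<0.10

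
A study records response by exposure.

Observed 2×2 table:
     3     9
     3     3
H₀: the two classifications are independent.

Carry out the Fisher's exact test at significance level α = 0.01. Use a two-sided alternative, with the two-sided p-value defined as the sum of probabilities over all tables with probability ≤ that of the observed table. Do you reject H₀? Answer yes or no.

reject H₀: no

Margins: r₁=12, r₂=6, c₁=6, c₂=12, n=18
p_obs = C(12,3)·C(6,3)/C(18,6); sum pmf over tables with pmf ≤ p_obs
p-value (two-sided) = 0.34405
At α=0.01: p ≥ α → fail to reject H₀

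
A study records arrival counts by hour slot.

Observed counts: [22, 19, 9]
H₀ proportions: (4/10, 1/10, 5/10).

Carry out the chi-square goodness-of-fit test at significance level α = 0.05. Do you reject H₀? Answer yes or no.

reject H₀: yes

n = 50; E_i = n·p_i = [20.00, 5.00, 25.00]
χ² = (22−20.00)²/20.00 + (19−5.00)²/5.00 + (9−25.00)²/25.00 = 49.6400
df = 2
p-value (upper-tail) = 0.00000
At α=0.05: p < α → reject H₀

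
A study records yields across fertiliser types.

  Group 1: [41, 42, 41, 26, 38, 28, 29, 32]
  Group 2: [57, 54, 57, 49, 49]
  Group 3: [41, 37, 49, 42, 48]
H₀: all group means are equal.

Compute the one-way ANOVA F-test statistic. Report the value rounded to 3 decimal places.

Group means [34.62, 53.20, 43.40], grand mean 42.222
SSB = Σnᵢ(x̄ᵢ−x̄)² = 1071.236; SSW = ΣΣ(x−x̄ᵢ)² = 469.875
MSB = 1071.236/2 = 535.6181; MSW = 469.875/15 = 31.3250
F = MSB/MSW = 17.0987
df = (2, 15)

test statistic = 17.099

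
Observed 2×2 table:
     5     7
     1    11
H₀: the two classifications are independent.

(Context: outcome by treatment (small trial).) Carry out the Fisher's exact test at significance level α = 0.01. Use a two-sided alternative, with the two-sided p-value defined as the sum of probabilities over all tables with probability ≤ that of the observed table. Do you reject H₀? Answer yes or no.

Margins: r₁=12, r₂=12, c₁=6, c₂=18, n=24
p_obs = C(12,5)·C(12,1)/C(24,6); sum pmf over tables with pmf ≤ p_obs
p-value (two-sided) = 0.15495
At α=0.01: p ≥ α → fail to reject H₀

reject H₀: no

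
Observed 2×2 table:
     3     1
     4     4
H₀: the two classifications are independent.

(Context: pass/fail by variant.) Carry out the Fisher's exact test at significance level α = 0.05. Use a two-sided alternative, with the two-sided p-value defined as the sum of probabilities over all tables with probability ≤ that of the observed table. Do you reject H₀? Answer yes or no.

reject H₀: no

Margins: r₁=4, r₂=8, c₁=7, c₂=5, n=12
p_obs = C(4,3)·C(8,4)/C(12,7); sum pmf over tables with pmf ≤ p_obs
p-value (two-sided) = 0.57576
At α=0.05: p ≥ α → fail to reject H₀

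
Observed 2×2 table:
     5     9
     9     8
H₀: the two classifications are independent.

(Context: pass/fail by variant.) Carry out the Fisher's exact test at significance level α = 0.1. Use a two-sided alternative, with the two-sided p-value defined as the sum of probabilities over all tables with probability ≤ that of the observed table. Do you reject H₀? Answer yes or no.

Margins: r₁=14, r₂=17, c₁=14, c₂=17, n=31
p_obs = C(14,5)·C(17,9)/C(31,14); sum pmf over tables with pmf ≤ p_obs
p-value (two-sided) = 0.47301
At α=0.1: p ≥ α → fail to reject H₀

reject H₀: no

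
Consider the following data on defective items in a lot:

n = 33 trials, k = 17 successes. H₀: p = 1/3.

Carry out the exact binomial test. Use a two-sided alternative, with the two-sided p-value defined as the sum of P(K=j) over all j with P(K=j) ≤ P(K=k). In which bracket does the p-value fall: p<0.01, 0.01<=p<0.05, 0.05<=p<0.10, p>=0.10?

Exact binomial: n=33, k=17, p₀=1/3=0.3333
P(X=j) = C(n,j)·p₀^j·(1−p₀)^(n−j); p = Σ P(X=j) over j with P(X=j) ≤ P(X=17)
p-value (two-sided) = 0.04018
→ bracket: 0.01<=p<0.05

p-value bracket: 0.01<=p<0.05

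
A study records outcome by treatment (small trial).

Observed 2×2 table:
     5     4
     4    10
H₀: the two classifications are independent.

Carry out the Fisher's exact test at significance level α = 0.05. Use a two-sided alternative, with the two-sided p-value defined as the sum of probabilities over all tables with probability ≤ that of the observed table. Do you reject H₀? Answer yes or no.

Margins: r₁=9, r₂=14, c₁=9, c₂=14, n=23
p_obs = C(9,5)·C(14,4)/C(23,9); sum pmf over tables with pmf ≤ p_obs
p-value (two-sided) = 0.38264
At α=0.05: p ≥ α → fail to reject H₀

reject H₀: no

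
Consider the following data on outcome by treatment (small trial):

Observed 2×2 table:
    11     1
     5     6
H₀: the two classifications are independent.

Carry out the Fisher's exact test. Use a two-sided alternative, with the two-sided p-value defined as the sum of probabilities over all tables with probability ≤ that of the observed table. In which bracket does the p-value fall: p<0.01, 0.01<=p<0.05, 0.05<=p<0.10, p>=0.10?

p-value bracket: 0.01<=p<0.05

Margins: r₁=12, r₂=11, c₁=16, c₂=7, n=23
p_obs = C(12,11)·C(11,5)/C(23,16); sum pmf over tables with pmf ≤ p_obs
p-value (two-sided) = 0.02719
→ bracket: 0.01<=p<0.05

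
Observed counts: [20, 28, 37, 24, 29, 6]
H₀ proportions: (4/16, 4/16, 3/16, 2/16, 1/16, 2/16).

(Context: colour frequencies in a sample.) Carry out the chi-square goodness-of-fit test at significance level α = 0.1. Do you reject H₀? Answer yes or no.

reject H₀: yes

n = 144; E_i = n·p_i = [36.00, 36.00, 27.00, 18.00, 9.00, 18.00]
χ² = (20−36.00)²/36.00 + (28−36.00)²/36.00 + (37−27.00)²/27.00 + (24−18.00)²/18.00 + (29−9.00)²/9.00 + (6−18.00)²/18.00 = 67.0370
df = 5
p-value (upper-tail) = 0.00000
At α=0.1: p < α → reject H₀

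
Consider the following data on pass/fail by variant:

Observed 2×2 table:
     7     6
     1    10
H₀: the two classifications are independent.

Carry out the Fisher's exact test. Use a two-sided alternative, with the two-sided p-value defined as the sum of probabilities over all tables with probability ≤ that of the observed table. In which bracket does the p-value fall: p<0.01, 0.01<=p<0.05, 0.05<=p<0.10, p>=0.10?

p-value bracket: 0.01<=p<0.05

Margins: r₁=13, r₂=11, c₁=8, c₂=16, n=24
p_obs = C(13,7)·C(11,1)/C(24,8); sum pmf over tables with pmf ≤ p_obs
p-value (two-sided) = 0.03347
→ bracket: 0.01<=p<0.05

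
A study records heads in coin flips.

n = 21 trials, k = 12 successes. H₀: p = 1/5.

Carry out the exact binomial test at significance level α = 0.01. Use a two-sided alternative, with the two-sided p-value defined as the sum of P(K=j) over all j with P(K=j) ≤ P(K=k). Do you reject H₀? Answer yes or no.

reject H₀: yes

Exact binomial: n=21, k=12, p₀=1/5=0.2000
P(X=j) = C(n,j)·p₀^j·(1−p₀)^(n−j); p = Σ P(X=j) over j with P(X=j) ≤ P(X=12)
p-value (two-sided) = 0.00019
At α=0.01: p < α → reject H₀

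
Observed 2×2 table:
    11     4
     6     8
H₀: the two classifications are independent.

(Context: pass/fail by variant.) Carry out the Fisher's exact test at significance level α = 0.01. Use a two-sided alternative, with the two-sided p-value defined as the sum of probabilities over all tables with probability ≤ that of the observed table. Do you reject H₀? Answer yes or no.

reject H₀: no

Margins: r₁=15, r₂=14, c₁=17, c₂=12, n=29
p_obs = C(15,11)·C(14,6)/C(29,17); sum pmf over tables with pmf ≤ p_obs
p-value (two-sided) = 0.13942
At α=0.01: p ≥ α → fail to reject H₀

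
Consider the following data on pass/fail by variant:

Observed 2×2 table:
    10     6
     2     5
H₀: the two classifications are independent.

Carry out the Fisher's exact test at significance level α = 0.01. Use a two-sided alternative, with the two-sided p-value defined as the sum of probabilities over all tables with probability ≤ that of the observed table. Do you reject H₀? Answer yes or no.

reject H₀: no

Margins: r₁=16, r₂=7, c₁=12, c₂=11, n=23
p_obs = C(16,10)·C(7,2)/C(23,12); sum pmf over tables with pmf ≤ p_obs
p-value (two-sided) = 0.19303
At α=0.01: p ≥ α → fail to reject H₀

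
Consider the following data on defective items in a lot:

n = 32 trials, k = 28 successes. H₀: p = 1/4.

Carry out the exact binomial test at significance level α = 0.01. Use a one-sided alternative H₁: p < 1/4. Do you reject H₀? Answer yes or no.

reject H₀: no

Exact binomial: n=32, k=28, p₀=1/4=0.2500
P(X≤28) from Σ C(n,i)·p₀^i·(1−p₀)^(n−i)
p-value (one-sided, H₁ less) = 1.00000
At α=0.01: p ≥ α → fail to reject H₀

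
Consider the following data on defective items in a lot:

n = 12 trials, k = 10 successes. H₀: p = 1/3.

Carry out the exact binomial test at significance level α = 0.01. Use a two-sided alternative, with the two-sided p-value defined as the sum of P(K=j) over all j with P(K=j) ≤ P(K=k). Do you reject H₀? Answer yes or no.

Exact binomial: n=12, k=10, p₀=1/3=0.3333
P(X=j) = C(n,j)·p₀^j·(1−p₀)^(n−j); p = Σ P(X=j) over j with P(X=j) ≤ P(X=10)
p-value (two-sided) = 0.00054
At α=0.01: p < α → reject H₀

reject H₀: yes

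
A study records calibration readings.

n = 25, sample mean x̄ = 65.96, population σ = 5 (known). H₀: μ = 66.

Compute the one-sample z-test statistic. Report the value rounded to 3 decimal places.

SE = σ/√n = 5/√25 = 1.0000
z = (x̄−μ₀)/SE = (65.96−66)/1.0000 = -0.0400

test statistic = -0.040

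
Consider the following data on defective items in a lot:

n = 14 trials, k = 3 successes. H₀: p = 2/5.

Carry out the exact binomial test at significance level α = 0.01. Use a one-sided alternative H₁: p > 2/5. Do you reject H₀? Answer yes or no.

reject H₀: no

Exact binomial: n=14, k=3, p₀=2/5=0.4000
P(X≥3) from Σ C(n,i)·p₀^i·(1−p₀)^(n−i)
p-value (one-sided, H₁ greater) = 0.96021
At α=0.01: p ≥ α → fail to reject H₀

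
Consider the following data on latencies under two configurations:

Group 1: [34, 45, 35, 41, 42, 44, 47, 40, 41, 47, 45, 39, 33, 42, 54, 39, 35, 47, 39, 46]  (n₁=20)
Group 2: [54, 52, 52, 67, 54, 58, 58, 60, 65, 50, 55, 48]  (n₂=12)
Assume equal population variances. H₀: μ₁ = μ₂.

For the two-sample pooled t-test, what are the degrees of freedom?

df = n₁ + n₂ − 2 = 20 + 12 − 2 = 30

degrees of freedom = 30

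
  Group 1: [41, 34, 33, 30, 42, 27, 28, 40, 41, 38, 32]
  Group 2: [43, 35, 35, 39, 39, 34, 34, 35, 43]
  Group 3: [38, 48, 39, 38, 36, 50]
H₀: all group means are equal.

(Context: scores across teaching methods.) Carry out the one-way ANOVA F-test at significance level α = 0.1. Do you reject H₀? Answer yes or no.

reject H₀: yes

Group means [35.09, 37.44, 41.50], grand mean 37.385
SSB = Σnᵢ(x̄ᵢ−x̄)² = 159.523; SSW = ΣΣ(x−x̄ᵢ)² = 590.631
MSB = 159.523/2 = 79.7613; MSW = 590.631/23 = 25.6796
F = MSB/MSW = 3.1060
df = (2, 23)
p-value (upper-tail) = 0.06396
At α=0.1: p < α → reject H₀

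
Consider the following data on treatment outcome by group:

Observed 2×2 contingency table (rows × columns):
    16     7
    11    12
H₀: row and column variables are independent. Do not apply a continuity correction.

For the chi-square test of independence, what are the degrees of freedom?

degrees of freedom = 1

df = (r−1)(c−1) = (2−1)·(2−1) = 1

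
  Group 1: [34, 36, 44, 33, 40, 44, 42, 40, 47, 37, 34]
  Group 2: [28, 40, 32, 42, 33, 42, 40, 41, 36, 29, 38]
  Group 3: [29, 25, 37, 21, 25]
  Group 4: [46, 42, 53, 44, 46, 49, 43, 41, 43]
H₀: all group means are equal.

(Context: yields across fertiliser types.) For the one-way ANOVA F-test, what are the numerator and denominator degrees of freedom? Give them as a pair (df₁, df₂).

k = 4 groups, N = 36 total
df = (k−1, N−k) = (4−1, 36−4) = (3, 32)

degrees of freedom = [3, 32]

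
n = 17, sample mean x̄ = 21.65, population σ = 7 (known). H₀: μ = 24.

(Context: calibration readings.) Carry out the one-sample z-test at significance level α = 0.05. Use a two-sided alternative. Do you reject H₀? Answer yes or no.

SE = σ/√n = 7/√17 = 1.6977
z = (x̄−μ₀)/SE = (21.65−24)/1.6977 = -1.3842
p-value (two-sided) = 0.16630
At α=0.05: p ≥ α → fail to reject H₀

reject H₀: no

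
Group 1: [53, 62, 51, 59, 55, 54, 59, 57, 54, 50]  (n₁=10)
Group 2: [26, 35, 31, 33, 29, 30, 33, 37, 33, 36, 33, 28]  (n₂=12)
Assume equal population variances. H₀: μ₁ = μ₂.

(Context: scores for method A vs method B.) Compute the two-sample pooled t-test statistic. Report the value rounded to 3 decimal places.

test statistic = 15.445

x̄₁=55.400, s₁=3.806, n₁=10
x̄₂=32.000, s₂=3.303, n₂=12
s_p² = [9·3.806² + 11·3.303²]/20 = 12.5200
SE = √(s_p²·(1/10+1/12)) = 1.5150
t = (55.400−32.000)/1.5150 = 15.4452
df = 20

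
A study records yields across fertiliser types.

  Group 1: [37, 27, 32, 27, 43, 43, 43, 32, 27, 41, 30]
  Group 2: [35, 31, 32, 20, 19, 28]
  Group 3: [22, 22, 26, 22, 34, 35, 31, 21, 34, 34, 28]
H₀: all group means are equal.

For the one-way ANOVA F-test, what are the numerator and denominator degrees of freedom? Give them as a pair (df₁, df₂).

degrees of freedom = [2, 25]

k = 3 groups, N = 28 total
df = (k−1, N−k) = (3−1, 28−3) = (2, 25)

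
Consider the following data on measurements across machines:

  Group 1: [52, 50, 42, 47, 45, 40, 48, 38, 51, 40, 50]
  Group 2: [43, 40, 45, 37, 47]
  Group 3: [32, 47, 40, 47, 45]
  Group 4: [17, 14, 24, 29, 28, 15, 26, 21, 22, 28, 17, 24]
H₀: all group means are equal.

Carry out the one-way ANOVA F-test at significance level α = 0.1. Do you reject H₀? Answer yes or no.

Group means [45.73, 42.40, 42.20, 22.08], grand mean 36.091
SSB = Σnᵢ(x̄ᵢ−x̄)² = 3761.629; SSW = ΣΣ(x−x̄ᵢ)² = 785.098
MSB = 3761.629/3 = 1253.8763; MSW = 785.098/29 = 27.0724
F = MSB/MSW = 46.3157
df = (3, 29)
p-value (upper-tail) = 0.00000
At α=0.1: p < α → reject H₀

reject H₀: yes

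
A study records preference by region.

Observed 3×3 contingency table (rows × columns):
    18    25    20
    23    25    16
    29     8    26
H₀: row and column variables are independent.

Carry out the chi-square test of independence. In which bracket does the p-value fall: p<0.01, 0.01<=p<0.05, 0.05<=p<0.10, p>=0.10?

Row totals [63, 64, 63], col totals [70, 58, 62], n=190
χ² = (18−23.21)²/23.21 + (25−19.23)²/19.23 + (20−20.56)²/20.56 + (23−23.58)²/23.58 + (25−19.54)²/19.54 + (16−20.88)²/20.88 + (29−23.21)²/23.21 + (8−19.23)²/19.23 + (26−20.56)²/20.56 = 15.0434
df = 4
p-value (upper-tail) = 0.00461
→ bracket: p<0.01

p-value bracket: p<0.01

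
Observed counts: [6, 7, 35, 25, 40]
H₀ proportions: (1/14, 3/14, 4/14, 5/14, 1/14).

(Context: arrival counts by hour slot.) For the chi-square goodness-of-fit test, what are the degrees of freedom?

df = k − 1 = 5 − 1 = 4

degrees of freedom = 4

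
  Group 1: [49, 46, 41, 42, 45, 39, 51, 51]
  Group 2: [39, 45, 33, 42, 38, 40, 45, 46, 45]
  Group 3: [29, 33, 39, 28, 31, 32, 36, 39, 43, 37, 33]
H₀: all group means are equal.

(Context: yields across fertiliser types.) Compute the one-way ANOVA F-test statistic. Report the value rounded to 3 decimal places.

test statistic = 14.267

Group means [45.50, 41.44, 34.55], grand mean 39.893
SSB = Σnᵢ(x̄ᵢ−x̄)² = 587.729; SSW = ΣΣ(x−x̄ᵢ)² = 514.949
MSB = 587.729/2 = 293.8645; MSW = 514.949/25 = 20.5980
F = MSB/MSW = 14.2667
df = (2, 25)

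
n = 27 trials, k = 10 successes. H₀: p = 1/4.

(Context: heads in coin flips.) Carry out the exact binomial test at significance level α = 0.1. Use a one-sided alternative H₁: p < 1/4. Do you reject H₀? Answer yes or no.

Exact binomial: n=27, k=10, p₀=1/4=0.2500
P(X≤10) from Σ C(n,i)·p₀^i·(1−p₀)^(n−i)
p-value (one-sided, H₁ less) = 0.94722
At α=0.1: p ≥ α → fail to reject H₀

reject H₀: no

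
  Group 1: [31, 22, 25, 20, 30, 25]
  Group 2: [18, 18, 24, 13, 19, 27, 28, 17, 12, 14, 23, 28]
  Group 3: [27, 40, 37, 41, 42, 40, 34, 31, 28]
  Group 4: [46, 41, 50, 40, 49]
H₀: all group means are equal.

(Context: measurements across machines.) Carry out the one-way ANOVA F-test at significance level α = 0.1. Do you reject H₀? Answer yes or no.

reject H₀: yes

Group means [25.50, 20.08, 35.56, 45.20], grand mean 29.375
SSB = Σnᵢ(x̄ᵢ−x̄)² = 2722.061; SSW = ΣΣ(x−x̄ᵢ)² = 811.439
MSB = 2722.061/3 = 907.3537; MSW = 811.439/28 = 28.9800
F = MSB/MSW = 31.3097
df = (3, 28)
p-value (upper-tail) = 0.00000
At α=0.1: p < α → reject H₀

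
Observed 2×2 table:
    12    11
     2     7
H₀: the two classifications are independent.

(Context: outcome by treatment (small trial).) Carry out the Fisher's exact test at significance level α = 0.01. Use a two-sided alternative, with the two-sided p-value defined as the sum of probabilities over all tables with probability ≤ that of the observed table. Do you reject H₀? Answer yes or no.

reject H₀: no

Margins: r₁=23, r₂=9, c₁=14, c₂=18, n=32
p_obs = C(23,12)·C(9,2)/C(32,14); sum pmf over tables with pmf ≤ p_obs
p-value (two-sided) = 0.23491
At α=0.01: p ≥ α → fail to reject H₀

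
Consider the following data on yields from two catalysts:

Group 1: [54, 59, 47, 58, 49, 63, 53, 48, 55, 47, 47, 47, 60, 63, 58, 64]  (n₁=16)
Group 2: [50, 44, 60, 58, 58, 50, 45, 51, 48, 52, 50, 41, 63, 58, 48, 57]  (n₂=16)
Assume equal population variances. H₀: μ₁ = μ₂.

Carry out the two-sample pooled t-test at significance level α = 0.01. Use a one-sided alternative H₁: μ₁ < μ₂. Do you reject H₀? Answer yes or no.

x̄₁=54.500, s₁=6.377, n₁=16
x̄₂=52.062, s₂=6.308, n₂=16
s_p² = [15·6.377² + 15·6.308²]/30 = 40.2313
SE = √(s_p²·(1/16+1/16)) = 2.2425
t = (54.500−52.062)/2.2425 = 1.0869
df = 30
p-value (one-sided, H₁ less) = 0.85714
At α=0.01: p ≥ α → fail to reject H₀

reject H₀: no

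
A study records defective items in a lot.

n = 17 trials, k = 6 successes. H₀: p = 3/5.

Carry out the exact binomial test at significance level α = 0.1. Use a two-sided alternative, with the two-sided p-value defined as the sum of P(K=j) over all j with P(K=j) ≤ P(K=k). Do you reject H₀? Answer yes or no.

reject H₀: yes

Exact binomial: n=17, k=6, p₀=3/5=0.6000
P(X=j) = C(n,j)·p₀^j·(1−p₀)^(n−j); p = Σ P(X=j) over j with P(X=j) ≤ P(X=6)
p-value (two-sided) = 0.04713
At α=0.1: p < α → reject H₀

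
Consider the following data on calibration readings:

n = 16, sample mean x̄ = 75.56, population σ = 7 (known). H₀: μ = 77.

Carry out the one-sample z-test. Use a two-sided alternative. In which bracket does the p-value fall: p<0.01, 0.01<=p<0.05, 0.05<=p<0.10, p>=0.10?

p-value bracket: p>=0.10

SE = σ/√n = 7/√16 = 1.7500
z = (x̄−μ₀)/SE = (75.56−77)/1.7500 = -0.8229
p-value (two-sided) = 0.41059
→ bracket: p>=0.10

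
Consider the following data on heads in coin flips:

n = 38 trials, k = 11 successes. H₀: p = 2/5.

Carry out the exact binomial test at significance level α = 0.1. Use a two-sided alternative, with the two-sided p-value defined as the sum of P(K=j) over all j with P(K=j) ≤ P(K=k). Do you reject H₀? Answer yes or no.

reject H₀: no

Exact binomial: n=38, k=11, p₀=2/5=0.4000
P(X=j) = C(n,j)·p₀^j·(1−p₀)^(n−j); p = Σ P(X=j) over j with P(X=j) ≤ P(X=11)
p-value (two-sided) = 0.18726
At α=0.1: p ≥ α → fail to reject H₀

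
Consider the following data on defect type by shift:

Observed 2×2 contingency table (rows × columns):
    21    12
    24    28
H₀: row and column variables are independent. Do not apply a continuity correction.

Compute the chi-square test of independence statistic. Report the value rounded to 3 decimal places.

test statistic = 2.477

Row totals [33, 52], col totals [45, 40], n=85
χ² = (21−17.47)²/17.47 + (12−15.53)²/15.53 + (24−27.53)²/27.53 + (28−24.47)²/24.47 = 2.4767
df = 1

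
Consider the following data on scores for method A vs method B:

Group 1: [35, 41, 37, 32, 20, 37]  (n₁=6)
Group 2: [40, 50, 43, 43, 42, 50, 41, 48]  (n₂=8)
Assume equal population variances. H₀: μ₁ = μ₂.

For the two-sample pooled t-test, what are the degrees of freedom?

df = n₁ + n₂ − 2 = 6 + 8 − 2 = 12

degrees of freedom = 12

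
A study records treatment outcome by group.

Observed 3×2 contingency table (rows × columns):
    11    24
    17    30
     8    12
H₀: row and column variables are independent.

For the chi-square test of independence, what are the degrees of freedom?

df = (r−1)(c−1) = (3−1)·(2−1) = 2

degrees of freedom = 2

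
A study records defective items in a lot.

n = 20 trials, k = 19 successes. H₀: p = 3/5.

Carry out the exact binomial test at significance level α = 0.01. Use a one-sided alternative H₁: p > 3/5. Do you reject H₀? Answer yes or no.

Exact binomial: n=20, k=19, p₀=3/5=0.6000
P(X≥19) from Σ C(n,i)·p₀^i·(1−p₀)^(n−i)
p-value (one-sided, H₁ greater) = 0.00052
At α=0.01: p < α → reject H₀

reject H₀: yes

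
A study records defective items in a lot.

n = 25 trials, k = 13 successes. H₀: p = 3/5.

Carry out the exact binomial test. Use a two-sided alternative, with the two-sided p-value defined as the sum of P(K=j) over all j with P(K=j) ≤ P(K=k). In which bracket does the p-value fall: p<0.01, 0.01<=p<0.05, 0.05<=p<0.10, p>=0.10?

Exact binomial: n=25, k=13, p₀=3/5=0.6000
P(X=j) = C(n,j)·p₀^j·(1−p₀)^(n−j); p = Σ P(X=j) over j with P(X=j) ≤ P(X=13)
p-value (two-sided) = 0.42127
→ bracket: p>=0.10

p-value bracket: p>=0.10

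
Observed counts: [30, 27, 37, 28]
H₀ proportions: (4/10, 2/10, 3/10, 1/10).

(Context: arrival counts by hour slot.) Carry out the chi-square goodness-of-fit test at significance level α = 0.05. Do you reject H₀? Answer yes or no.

reject H₀: yes

n = 122; E_i = n·p_i = [48.80, 24.40, 36.60, 12.20]
χ² = (30−48.80)²/48.80 + (27−24.40)²/24.40 + (37−36.60)²/36.60 + (28−12.20)²/12.20 = 27.9863
df = 3
p-value (upper-tail) = 0.00000
At α=0.05: p < α → reject H₀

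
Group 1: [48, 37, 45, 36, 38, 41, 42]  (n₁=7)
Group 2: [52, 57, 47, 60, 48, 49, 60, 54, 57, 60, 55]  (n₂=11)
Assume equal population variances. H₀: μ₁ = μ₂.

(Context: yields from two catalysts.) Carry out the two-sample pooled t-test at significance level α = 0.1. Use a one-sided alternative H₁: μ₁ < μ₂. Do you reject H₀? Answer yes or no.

reject H₀: yes

x̄₁=41.000, s₁=4.397, n₁=7
x̄₂=54.455, s₂=4.886, n₂=11
s_p² = [6·4.397² + 10·4.886²]/16 = 22.1705
SE = √(s_p²·(1/7+1/11)) = 2.2766
t = (41.000−54.455)/2.2766 = -5.9100
df = 16
p-value (one-sided, H₁ less) = 0.00001
At α=0.1: p < α → reject H₀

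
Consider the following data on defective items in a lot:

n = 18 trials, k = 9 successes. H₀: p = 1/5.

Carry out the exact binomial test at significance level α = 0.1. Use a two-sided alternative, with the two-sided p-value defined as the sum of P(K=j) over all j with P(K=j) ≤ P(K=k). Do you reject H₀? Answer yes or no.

Exact binomial: n=18, k=9, p₀=1/5=0.2000
P(X=j) = C(n,j)·p₀^j·(1−p₀)^(n−j); p = Σ P(X=j) over j with P(X=j) ≤ P(X=9)
p-value (two-sided) = 0.00425
At α=0.1: p < α → reject H₀

reject H₀: yes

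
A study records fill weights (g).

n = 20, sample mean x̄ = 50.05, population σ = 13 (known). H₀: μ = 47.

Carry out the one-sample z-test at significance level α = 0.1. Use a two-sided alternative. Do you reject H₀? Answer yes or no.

SE = σ/√n = 13/√20 = 2.9069
z = (x̄−μ₀)/SE = (50.05−47)/2.9069 = 1.0492
p-value (two-sided) = 0.29407
At α=0.1: p ≥ α → fail to reject H₀

reject H₀: no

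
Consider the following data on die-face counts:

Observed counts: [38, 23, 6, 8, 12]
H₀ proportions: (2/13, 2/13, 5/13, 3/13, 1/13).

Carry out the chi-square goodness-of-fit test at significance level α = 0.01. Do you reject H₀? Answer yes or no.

reject H₀: yes

n = 87; E_i = n·p_i = [13.38, 13.38, 33.46, 20.08, 6.69]
χ² = (38−13.38)²/13.38 + (23−13.38)²/13.38 + (6−33.46)²/33.46 + (8−20.08)²/20.08 + (12−6.69)²/6.69 = 86.1889
df = 4
p-value (upper-tail) = 0.00000
At α=0.01: p < α → reject H₀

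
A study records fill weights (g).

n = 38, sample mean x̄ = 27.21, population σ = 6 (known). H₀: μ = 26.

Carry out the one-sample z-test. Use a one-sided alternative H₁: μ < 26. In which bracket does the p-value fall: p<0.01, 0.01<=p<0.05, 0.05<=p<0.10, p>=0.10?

SE = σ/√n = 6/√38 = 0.9733
z = (x̄−μ₀)/SE = (27.21−26)/0.9733 = 1.2432
p-value (one-sided, H₁ less) = 0.89309
→ bracket: p>=0.10

p-value bracket: p>=0.10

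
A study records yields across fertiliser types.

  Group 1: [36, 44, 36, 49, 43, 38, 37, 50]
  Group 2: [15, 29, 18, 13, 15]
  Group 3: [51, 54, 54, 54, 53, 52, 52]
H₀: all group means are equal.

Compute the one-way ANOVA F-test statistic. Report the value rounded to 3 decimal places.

Group means [41.62, 18.00, 52.86], grand mean 39.650
SSB = Σnᵢ(x̄ᵢ−x̄)² = 3595.818; SSW = ΣΣ(x−x̄ᵢ)² = 402.732
MSB = 3595.818/2 = 1797.9089; MSW = 402.732/17 = 23.6901
F = MSB/MSW = 75.8928
df = (2, 17)

test statistic = 75.893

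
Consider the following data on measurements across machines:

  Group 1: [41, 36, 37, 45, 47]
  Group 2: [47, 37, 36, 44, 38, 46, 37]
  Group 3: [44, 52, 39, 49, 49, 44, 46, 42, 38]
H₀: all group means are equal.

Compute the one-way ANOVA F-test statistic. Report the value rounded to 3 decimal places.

test statistic = 1.716

Group means [41.20, 40.71, 44.78], grand mean 42.571
SSB = Σnᵢ(x̄ᵢ−x̄)² = 77.359; SSW = ΣΣ(x−x̄ᵢ)² = 405.784
MSB = 77.359/2 = 38.6794; MSW = 405.784/18 = 22.5436
F = MSB/MSW = 1.7158
df = (2, 18)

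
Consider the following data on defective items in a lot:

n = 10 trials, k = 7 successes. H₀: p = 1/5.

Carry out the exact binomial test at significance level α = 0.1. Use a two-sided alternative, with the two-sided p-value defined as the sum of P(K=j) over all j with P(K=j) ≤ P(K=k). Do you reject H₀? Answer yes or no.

Exact binomial: n=10, k=7, p₀=1/5=0.2000
P(X=j) = C(n,j)·p₀^j·(1−p₀)^(n−j); p = Σ P(X=j) over j with P(X=j) ≤ P(X=7)
p-value (two-sided) = 0.00086
At α=0.1: p < α → reject H₀

reject H₀: yes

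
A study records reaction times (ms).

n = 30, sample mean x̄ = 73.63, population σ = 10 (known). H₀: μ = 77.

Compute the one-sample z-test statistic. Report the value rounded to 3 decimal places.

test statistic = -1.846

SE = σ/√n = 10/√30 = 1.8257
z = (x̄−μ₀)/SE = (73.63−77)/1.8257 = -1.8458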